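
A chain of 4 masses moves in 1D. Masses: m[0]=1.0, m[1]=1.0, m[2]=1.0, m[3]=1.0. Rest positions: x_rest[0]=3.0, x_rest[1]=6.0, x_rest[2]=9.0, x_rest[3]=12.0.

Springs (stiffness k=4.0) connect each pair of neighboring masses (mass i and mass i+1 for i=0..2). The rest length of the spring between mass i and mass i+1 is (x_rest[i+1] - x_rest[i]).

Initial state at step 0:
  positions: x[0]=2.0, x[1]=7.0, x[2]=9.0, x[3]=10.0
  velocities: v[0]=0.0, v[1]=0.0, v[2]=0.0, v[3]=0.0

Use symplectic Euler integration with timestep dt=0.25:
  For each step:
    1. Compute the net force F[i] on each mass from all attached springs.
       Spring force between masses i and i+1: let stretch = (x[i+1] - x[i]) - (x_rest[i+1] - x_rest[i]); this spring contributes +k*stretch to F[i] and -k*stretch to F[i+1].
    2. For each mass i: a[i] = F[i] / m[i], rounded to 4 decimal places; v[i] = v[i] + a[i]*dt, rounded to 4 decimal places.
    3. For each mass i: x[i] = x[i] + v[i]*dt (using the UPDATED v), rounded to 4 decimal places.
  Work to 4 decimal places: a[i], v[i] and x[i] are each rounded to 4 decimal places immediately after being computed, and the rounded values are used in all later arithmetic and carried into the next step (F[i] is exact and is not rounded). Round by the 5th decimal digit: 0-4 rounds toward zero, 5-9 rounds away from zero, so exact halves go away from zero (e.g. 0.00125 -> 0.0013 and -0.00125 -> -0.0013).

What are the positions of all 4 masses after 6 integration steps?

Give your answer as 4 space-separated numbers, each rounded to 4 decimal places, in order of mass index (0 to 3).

Step 0: x=[2.0000 7.0000 9.0000 10.0000] v=[0.0000 0.0000 0.0000 0.0000]
Step 1: x=[2.5000 6.2500 8.7500 10.5000] v=[2.0000 -3.0000 -1.0000 2.0000]
Step 2: x=[3.1875 5.1875 8.3125 11.3125] v=[2.7500 -4.2500 -1.7500 3.2500]
Step 3: x=[3.6250 4.4063 7.8438 12.1250] v=[1.7500 -3.1250 -1.8750 3.2500]
Step 4: x=[3.5078 4.2891 7.5860 12.6172] v=[-0.4687 -0.4688 -1.0313 1.9688]
Step 5: x=[2.8360 4.8008 7.7618 12.6016] v=[-2.6874 2.0468 0.7030 -0.0624]
Step 6: x=[1.9054 5.5616 8.4073 12.1261] v=[-3.7226 3.0430 2.5818 -1.9022]

Answer: 1.9054 5.5616 8.4073 12.1261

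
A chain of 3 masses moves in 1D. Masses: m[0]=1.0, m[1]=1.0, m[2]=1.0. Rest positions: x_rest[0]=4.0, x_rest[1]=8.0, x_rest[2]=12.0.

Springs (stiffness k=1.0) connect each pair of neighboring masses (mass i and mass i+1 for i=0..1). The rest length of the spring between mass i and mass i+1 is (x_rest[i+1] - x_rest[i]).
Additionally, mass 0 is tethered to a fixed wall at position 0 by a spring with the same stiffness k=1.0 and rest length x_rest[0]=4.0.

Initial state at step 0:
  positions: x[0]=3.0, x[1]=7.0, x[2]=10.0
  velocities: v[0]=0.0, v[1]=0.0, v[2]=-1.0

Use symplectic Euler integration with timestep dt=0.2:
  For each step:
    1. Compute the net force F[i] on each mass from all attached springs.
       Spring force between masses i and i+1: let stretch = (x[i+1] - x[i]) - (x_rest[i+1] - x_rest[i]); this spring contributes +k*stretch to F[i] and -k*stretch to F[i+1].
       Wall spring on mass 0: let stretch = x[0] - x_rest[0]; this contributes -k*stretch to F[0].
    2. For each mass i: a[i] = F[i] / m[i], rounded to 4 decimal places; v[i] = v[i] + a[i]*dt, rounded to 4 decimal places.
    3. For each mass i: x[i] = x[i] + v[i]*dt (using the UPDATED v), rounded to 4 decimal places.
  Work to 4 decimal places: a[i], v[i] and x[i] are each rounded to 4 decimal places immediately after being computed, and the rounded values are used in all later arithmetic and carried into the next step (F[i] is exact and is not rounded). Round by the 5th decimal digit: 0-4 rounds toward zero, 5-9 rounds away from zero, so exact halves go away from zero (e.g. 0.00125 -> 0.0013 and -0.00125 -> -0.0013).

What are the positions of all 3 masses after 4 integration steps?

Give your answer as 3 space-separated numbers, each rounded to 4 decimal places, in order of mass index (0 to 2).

Answer: 3.3305 6.6159 9.6308

Derivation:
Step 0: x=[3.0000 7.0000 10.0000] v=[0.0000 0.0000 -1.0000]
Step 1: x=[3.0400 6.9600 9.8400] v=[0.2000 -0.2000 -0.8000]
Step 2: x=[3.1152 6.8784 9.7248] v=[0.3760 -0.4080 -0.5760]
Step 3: x=[3.2163 6.7601 9.6557] v=[0.5056 -0.5914 -0.3453]
Step 4: x=[3.3305 6.6159 9.6308] v=[0.5711 -0.7210 -0.1244]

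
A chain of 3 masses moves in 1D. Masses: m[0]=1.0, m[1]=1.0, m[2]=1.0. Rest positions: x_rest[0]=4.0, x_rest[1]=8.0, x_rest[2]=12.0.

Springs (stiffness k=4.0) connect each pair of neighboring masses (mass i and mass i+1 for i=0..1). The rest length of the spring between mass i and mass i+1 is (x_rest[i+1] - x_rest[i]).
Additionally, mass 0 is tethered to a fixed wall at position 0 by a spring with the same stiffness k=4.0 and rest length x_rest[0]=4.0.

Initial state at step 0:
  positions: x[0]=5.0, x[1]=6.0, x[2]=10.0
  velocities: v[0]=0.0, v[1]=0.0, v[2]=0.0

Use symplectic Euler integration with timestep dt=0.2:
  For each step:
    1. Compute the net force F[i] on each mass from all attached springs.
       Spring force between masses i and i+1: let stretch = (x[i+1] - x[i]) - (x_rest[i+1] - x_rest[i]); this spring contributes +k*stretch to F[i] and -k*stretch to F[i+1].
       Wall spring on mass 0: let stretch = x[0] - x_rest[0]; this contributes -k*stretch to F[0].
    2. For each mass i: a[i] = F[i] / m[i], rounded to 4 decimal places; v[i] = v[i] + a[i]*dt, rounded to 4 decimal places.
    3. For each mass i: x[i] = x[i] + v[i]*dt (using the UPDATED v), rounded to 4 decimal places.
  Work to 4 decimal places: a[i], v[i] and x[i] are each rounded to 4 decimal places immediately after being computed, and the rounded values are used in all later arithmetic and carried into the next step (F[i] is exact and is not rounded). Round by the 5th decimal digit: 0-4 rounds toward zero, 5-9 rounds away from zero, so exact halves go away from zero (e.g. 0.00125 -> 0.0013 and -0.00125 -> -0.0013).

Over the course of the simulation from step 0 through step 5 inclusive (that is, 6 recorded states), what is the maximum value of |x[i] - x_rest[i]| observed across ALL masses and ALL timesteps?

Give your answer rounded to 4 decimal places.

Step 0: x=[5.0000 6.0000 10.0000] v=[0.0000 0.0000 0.0000]
Step 1: x=[4.3600 6.4800 10.0000] v=[-3.2000 2.4000 0.0000]
Step 2: x=[3.3616 7.1840 10.0768] v=[-4.9920 3.5200 0.3840]
Step 3: x=[2.4369 7.7393 10.3308] v=[-4.6234 2.7763 1.2698]
Step 4: x=[1.9707 7.8608 10.8101] v=[-2.3310 0.6076 2.3966]
Step 5: x=[2.1316 7.5118 11.4575] v=[0.8045 -1.7450 3.2372]
Max displacement = 2.0293

Answer: 2.0293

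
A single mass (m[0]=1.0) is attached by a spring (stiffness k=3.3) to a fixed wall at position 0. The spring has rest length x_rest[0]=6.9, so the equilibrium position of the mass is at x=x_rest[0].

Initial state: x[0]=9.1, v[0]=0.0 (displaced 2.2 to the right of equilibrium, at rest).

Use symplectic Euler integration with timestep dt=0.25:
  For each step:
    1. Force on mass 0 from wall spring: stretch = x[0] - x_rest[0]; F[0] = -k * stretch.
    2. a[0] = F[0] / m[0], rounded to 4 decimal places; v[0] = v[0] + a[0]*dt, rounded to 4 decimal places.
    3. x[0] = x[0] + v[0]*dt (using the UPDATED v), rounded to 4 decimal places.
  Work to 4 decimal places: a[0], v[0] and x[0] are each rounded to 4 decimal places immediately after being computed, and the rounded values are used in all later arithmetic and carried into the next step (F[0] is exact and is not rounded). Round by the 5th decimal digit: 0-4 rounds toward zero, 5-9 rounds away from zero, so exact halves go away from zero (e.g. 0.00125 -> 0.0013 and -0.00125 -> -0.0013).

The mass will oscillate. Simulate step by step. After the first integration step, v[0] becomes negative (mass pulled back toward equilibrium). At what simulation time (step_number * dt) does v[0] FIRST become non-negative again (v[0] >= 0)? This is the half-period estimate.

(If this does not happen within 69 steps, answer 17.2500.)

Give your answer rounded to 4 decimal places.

Step 0: x=[9.1000] v=[0.0000]
Step 1: x=[8.6463] v=[-1.8150]
Step 2: x=[7.8324] v=[-3.2557]
Step 3: x=[6.8262] v=[-4.0249]
Step 4: x=[5.8352] v=[-3.9640]
Step 5: x=[5.0638] v=[-3.0856]
Step 6: x=[4.6711] v=[-1.5707]
Step 7: x=[4.7382] v=[0.2682]
First v>=0 after going negative at step 7, time=1.7500

Answer: 1.7500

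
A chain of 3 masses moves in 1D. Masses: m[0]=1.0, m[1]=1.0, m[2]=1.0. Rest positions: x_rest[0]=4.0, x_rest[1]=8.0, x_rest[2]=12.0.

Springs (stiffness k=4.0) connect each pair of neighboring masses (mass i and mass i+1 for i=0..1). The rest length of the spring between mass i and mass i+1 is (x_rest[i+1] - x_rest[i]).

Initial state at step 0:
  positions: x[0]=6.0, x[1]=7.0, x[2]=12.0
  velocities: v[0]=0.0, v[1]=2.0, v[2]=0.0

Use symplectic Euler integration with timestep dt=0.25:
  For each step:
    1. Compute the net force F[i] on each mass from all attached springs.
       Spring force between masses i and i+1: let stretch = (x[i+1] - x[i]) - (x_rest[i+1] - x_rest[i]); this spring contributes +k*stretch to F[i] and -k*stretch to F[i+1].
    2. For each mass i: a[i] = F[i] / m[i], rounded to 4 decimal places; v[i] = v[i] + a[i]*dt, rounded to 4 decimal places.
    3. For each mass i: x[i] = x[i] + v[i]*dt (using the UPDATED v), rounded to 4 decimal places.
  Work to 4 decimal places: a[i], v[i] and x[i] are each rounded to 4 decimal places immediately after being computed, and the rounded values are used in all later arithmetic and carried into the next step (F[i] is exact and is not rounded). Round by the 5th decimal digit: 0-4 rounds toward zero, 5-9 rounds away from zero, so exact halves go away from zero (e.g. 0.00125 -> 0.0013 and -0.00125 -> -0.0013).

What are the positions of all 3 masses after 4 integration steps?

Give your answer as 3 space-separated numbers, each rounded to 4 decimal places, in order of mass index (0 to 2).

Answer: 3.9571 9.7500 13.2930

Derivation:
Step 0: x=[6.0000 7.0000 12.0000] v=[0.0000 2.0000 0.0000]
Step 1: x=[5.2500 8.5000 11.7500] v=[-3.0000 6.0000 -1.0000]
Step 2: x=[4.3125 10.0000 11.6875] v=[-3.7500 6.0000 -0.2500]
Step 3: x=[3.7969 10.5000 12.2031] v=[-2.0625 2.0000 2.0625]
Step 4: x=[3.9571 9.7500 13.2930] v=[0.6406 -3.0000 4.3594]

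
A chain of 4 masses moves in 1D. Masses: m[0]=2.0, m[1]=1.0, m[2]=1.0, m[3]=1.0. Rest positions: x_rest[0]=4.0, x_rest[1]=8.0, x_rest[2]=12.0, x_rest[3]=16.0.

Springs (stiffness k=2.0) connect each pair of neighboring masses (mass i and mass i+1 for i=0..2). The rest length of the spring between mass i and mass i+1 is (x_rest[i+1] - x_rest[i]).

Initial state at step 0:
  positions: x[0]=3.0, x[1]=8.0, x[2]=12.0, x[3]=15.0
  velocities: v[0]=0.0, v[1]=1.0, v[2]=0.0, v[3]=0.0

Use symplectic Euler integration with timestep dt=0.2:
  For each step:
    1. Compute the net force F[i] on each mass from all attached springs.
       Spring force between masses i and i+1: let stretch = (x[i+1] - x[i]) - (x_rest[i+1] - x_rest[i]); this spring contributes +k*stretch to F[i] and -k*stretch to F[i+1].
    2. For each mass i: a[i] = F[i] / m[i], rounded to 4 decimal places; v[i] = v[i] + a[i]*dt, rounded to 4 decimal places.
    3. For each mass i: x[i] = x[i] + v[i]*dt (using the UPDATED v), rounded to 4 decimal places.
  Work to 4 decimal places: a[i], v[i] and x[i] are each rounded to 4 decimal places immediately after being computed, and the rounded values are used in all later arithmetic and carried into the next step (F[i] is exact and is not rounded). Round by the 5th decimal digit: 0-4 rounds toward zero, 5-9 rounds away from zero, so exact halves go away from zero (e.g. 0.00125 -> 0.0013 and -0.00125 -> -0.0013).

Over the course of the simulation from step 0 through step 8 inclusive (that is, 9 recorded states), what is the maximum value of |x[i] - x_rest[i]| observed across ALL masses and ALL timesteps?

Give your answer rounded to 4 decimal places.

Step 0: x=[3.0000 8.0000 12.0000 15.0000] v=[0.0000 1.0000 0.0000 0.0000]
Step 1: x=[3.0400 8.1200 11.9200 15.0800] v=[0.2000 0.6000 -0.4000 0.4000]
Step 2: x=[3.1232 8.1376 11.7888 15.2272] v=[0.4160 0.0880 -0.6560 0.7360]
Step 3: x=[3.2470 8.0461 11.6406 15.4193] v=[0.6189 -0.4573 -0.7411 0.9606]
Step 4: x=[3.4027 7.8583 11.5071 15.6291] v=[0.7787 -0.9391 -0.6674 1.0491]
Step 5: x=[3.5767 7.6059 11.4115 15.8292] v=[0.8698 -1.2618 -0.4781 1.0003]
Step 6: x=[3.7518 7.3357 11.3648 15.9958] v=[0.8756 -1.3512 -0.2333 0.8332]
Step 7: x=[3.9103 7.1011 11.3663 16.1120] v=[0.7924 -1.1731 0.0075 0.5808]
Step 8: x=[4.0364 6.9524 11.4062 16.1685] v=[0.6306 -0.7433 0.1997 0.2825]
Max displacement = 1.0476

Answer: 1.0476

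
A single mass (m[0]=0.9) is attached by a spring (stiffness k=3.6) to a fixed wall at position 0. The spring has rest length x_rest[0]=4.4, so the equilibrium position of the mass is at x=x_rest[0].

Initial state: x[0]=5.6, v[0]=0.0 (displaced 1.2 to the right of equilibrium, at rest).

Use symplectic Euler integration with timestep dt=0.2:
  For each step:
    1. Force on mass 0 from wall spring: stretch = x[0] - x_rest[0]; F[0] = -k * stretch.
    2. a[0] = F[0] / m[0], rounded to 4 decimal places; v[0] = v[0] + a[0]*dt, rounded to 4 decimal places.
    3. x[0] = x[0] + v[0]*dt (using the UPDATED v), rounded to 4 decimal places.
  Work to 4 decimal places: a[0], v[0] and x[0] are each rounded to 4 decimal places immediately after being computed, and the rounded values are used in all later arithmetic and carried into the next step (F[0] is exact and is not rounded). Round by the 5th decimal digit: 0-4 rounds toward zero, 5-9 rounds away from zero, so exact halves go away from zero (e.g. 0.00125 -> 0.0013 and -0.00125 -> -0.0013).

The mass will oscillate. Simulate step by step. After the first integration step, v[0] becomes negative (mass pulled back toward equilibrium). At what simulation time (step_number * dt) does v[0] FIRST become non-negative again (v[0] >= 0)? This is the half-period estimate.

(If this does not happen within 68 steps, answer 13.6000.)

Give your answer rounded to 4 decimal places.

Step 0: x=[5.6000] v=[0.0000]
Step 1: x=[5.4080] v=[-0.9600]
Step 2: x=[5.0547] v=[-1.7664]
Step 3: x=[4.5967] v=[-2.2902]
Step 4: x=[4.1072] v=[-2.4476]
Step 5: x=[3.6645] v=[-2.2134]
Step 6: x=[3.3395] v=[-1.6250]
Step 7: x=[3.1842] v=[-0.7766]
Step 8: x=[3.2234] v=[0.1960]
First v>=0 after going negative at step 8, time=1.6000

Answer: 1.6000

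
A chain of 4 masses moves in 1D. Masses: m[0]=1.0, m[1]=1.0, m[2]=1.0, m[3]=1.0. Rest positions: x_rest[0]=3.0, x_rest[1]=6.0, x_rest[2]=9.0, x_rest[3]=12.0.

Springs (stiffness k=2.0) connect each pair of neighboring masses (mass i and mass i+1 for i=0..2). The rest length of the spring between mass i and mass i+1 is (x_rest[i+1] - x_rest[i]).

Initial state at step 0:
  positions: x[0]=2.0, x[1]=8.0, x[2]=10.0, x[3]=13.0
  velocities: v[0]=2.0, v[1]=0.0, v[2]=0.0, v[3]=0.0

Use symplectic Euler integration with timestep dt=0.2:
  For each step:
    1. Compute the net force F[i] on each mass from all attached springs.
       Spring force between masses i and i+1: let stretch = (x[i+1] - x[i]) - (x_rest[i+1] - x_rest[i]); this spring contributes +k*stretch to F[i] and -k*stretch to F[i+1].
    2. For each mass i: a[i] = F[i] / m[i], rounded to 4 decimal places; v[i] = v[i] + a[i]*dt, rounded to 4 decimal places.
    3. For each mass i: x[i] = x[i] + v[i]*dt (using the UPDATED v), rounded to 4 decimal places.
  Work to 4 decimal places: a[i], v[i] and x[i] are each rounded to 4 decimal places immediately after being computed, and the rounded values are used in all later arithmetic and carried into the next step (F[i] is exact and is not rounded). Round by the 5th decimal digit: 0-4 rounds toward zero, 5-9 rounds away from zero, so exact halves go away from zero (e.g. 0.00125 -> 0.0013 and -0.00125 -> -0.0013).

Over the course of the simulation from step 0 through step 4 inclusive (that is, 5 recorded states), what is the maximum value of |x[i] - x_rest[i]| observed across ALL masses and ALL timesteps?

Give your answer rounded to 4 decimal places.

Step 0: x=[2.0000 8.0000 10.0000 13.0000] v=[2.0000 0.0000 0.0000 0.0000]
Step 1: x=[2.6400 7.6800 10.0800 13.0000] v=[3.2000 -1.6000 0.4000 0.0000]
Step 2: x=[3.4432 7.1488 10.2016 13.0064] v=[4.0160 -2.6560 0.6080 0.0320]
Step 3: x=[4.3028 6.5654 10.3034 13.0284] v=[4.2982 -2.9171 0.5088 0.1101]
Step 4: x=[5.1034 6.1000 10.3241 13.0724] v=[4.0032 -2.3269 0.1036 0.2201]
Max displacement = 2.1034

Answer: 2.1034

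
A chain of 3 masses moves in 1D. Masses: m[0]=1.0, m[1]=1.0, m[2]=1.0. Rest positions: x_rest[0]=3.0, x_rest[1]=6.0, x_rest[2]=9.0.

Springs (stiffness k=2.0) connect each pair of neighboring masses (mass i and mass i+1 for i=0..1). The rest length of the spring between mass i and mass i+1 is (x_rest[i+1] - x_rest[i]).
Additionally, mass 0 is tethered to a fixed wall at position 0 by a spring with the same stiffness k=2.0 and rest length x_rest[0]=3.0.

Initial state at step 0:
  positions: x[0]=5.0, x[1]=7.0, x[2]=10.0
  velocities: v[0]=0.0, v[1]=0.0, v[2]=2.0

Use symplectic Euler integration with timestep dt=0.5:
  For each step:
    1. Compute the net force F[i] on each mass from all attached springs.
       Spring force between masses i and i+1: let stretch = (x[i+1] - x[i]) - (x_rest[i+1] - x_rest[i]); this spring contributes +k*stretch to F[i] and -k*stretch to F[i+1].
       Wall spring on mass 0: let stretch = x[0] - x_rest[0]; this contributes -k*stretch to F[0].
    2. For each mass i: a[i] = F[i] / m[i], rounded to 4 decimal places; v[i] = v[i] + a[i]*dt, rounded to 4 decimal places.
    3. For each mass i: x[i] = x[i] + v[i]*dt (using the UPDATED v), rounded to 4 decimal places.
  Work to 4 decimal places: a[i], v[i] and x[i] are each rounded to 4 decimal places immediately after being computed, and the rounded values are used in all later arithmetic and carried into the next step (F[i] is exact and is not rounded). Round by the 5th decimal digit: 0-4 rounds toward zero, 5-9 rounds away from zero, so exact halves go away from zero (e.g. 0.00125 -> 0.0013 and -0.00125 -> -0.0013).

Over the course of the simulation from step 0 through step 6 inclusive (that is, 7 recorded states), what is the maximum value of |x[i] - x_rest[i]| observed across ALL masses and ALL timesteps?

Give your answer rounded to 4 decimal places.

Answer: 3.0000

Derivation:
Step 0: x=[5.0000 7.0000 10.0000] v=[0.0000 0.0000 2.0000]
Step 1: x=[3.5000 7.5000 11.0000] v=[-3.0000 1.0000 2.0000]
Step 2: x=[2.2500 7.7500 11.7500] v=[-2.5000 0.5000 1.5000]
Step 3: x=[2.6250 7.2500 12.0000] v=[0.7500 -1.0000 0.5000]
Step 4: x=[4.0000 6.8125 11.3750] v=[2.7500 -0.8750 -1.2500]
Step 5: x=[4.7813 7.2500 9.9688] v=[1.5625 0.8750 -2.8125]
Step 6: x=[4.4063 7.8126 8.7032] v=[-0.7501 1.1251 -2.5313]
Max displacement = 3.0000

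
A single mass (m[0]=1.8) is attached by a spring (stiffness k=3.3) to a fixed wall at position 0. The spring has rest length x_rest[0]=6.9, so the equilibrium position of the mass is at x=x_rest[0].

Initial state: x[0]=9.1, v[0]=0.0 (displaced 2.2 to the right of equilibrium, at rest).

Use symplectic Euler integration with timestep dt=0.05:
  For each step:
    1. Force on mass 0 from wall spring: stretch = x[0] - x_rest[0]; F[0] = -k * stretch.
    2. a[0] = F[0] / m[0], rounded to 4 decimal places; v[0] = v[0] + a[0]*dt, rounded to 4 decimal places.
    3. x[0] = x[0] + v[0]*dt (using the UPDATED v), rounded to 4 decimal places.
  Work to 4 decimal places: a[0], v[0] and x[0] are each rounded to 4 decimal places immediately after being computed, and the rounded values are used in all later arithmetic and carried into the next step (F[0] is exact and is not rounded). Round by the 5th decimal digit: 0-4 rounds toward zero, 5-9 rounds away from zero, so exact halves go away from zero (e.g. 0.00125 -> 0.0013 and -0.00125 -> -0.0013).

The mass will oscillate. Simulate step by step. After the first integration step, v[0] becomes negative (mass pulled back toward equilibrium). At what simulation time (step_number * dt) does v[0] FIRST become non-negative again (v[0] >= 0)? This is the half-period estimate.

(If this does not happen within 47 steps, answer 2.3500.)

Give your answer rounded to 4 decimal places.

Step 0: x=[9.1000] v=[0.0000]
Step 1: x=[9.0899] v=[-0.2017]
Step 2: x=[9.0698] v=[-0.4024]
Step 3: x=[9.0397] v=[-0.6013]
Step 4: x=[8.9998] v=[-0.7974]
Step 5: x=[8.9503] v=[-0.9899]
Step 6: x=[8.8914] v=[-1.1778]
Step 7: x=[8.8234] v=[-1.3603]
Step 8: x=[8.7466] v=[-1.5366]
Step 9: x=[8.6613] v=[-1.7059]
Step 10: x=[8.5679] v=[-1.8674]
Step 11: x=[8.4669] v=[-2.0203]
Step 12: x=[8.3587] v=[-2.1639]
Step 13: x=[8.2438] v=[-2.2976]
Step 14: x=[8.1228] v=[-2.4208]
Step 15: x=[7.9962] v=[-2.5329]
Step 16: x=[7.8645] v=[-2.6334]
Step 17: x=[7.7284] v=[-2.7218]
Step 18: x=[7.5885] v=[-2.7977]
Step 19: x=[7.4455] v=[-2.8608]
Step 20: x=[7.3000] v=[-2.9108]
Step 21: x=[7.1526] v=[-2.9475]
Step 22: x=[7.0041] v=[-2.9707]
Step 23: x=[6.8551] v=[-2.9802]
Step 24: x=[6.7063] v=[-2.9761]
Step 25: x=[6.5584] v=[-2.9583]
Step 26: x=[6.4121] v=[-2.9270]
Step 27: x=[6.2680] v=[-2.8823]
Step 28: x=[6.1268] v=[-2.8244]
Step 29: x=[5.9891] v=[-2.7535]
Step 30: x=[5.8556] v=[-2.6700]
Step 31: x=[5.7269] v=[-2.5743]
Step 32: x=[5.6036] v=[-2.4668]
Step 33: x=[5.4862] v=[-2.3480]
Step 34: x=[5.3753] v=[-2.2184]
Step 35: x=[5.2714] v=[-2.0786]
Step 36: x=[5.1749] v=[-1.9293]
Step 37: x=[5.0863] v=[-1.7712]
Step 38: x=[5.0061] v=[-1.6049]
Step 39: x=[4.9345] v=[-1.4313]
Step 40: x=[4.8719] v=[-1.2511]
Step 41: x=[4.8186] v=[-1.0652]
Step 42: x=[4.7749] v=[-0.8744]
Step 43: x=[4.7409] v=[-0.6796]
Step 44: x=[4.7168] v=[-0.4817]
Step 45: x=[4.7027] v=[-0.2816]
Step 46: x=[4.6987] v=[-0.0802]
Step 47: x=[4.7048] v=[0.1216]
First v>=0 after going negative at step 47, time=2.3500

Answer: 2.3500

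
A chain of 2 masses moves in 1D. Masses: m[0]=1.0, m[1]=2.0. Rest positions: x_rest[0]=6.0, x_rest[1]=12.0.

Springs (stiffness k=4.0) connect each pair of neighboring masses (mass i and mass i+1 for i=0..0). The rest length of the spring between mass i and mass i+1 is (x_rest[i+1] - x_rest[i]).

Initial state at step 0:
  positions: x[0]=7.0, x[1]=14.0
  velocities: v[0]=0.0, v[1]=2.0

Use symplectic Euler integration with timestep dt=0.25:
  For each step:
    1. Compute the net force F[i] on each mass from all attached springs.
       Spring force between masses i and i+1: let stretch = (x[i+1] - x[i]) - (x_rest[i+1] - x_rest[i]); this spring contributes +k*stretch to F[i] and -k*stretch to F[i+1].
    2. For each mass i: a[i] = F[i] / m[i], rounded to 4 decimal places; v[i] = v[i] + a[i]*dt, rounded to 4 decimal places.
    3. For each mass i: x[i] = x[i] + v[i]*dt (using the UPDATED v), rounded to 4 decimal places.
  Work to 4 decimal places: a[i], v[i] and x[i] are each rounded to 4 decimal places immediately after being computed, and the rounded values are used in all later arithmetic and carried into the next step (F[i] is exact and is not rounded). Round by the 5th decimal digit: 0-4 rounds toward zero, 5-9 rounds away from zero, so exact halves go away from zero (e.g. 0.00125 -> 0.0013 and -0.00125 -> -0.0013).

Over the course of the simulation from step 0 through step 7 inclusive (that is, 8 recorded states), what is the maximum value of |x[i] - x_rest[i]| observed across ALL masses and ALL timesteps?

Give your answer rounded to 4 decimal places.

Step 0: x=[7.0000 14.0000] v=[0.0000 2.0000]
Step 1: x=[7.2500 14.3750] v=[1.0000 1.5000]
Step 2: x=[7.7813 14.6094] v=[2.1250 0.9375]
Step 3: x=[8.5196 14.7403] v=[2.9531 0.5235]
Step 4: x=[9.3131 14.8436] v=[3.1738 0.4132]
Step 5: x=[9.9892 15.0056] v=[2.7043 0.6480]
Step 6: x=[10.4194 15.2906] v=[1.7207 1.1398]
Step 7: x=[10.5674 15.7167] v=[0.5919 1.7042]
Max displacement = 4.5674

Answer: 4.5674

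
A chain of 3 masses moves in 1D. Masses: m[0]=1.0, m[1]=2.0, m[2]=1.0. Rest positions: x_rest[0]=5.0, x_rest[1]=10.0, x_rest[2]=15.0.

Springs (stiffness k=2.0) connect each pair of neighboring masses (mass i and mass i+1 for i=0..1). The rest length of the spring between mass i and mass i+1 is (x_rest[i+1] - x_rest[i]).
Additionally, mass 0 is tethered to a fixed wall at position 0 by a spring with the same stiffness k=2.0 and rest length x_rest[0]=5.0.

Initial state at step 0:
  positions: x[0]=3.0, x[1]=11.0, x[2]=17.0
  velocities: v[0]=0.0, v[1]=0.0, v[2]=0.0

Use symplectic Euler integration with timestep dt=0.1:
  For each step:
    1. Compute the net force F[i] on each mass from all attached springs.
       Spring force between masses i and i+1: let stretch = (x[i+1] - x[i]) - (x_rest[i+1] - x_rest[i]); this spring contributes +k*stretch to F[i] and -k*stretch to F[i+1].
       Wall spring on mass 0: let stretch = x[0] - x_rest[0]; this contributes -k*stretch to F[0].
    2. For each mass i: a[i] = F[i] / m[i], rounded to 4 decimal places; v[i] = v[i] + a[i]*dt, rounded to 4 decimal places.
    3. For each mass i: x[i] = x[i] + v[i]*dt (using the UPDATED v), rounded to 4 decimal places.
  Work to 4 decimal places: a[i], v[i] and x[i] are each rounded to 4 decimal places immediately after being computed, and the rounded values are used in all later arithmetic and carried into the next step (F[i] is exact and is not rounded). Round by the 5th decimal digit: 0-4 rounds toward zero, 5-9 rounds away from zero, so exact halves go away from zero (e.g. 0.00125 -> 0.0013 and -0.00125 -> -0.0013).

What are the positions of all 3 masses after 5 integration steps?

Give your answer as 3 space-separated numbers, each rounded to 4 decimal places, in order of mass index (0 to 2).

Answer: 4.3515 10.7401 16.7006

Derivation:
Step 0: x=[3.0000 11.0000 17.0000] v=[0.0000 0.0000 0.0000]
Step 1: x=[3.1000 10.9800 16.9800] v=[1.0000 -0.2000 -0.2000]
Step 2: x=[3.2956 10.9412 16.9400] v=[1.9560 -0.3880 -0.4000]
Step 3: x=[3.5782 10.8859 16.8800] v=[2.8260 -0.5527 -0.5998]
Step 4: x=[3.9354 10.8175 16.8001] v=[3.5719 -0.6841 -0.7986]
Step 5: x=[4.3515 10.7401 16.7006] v=[4.1612 -0.7741 -0.9951]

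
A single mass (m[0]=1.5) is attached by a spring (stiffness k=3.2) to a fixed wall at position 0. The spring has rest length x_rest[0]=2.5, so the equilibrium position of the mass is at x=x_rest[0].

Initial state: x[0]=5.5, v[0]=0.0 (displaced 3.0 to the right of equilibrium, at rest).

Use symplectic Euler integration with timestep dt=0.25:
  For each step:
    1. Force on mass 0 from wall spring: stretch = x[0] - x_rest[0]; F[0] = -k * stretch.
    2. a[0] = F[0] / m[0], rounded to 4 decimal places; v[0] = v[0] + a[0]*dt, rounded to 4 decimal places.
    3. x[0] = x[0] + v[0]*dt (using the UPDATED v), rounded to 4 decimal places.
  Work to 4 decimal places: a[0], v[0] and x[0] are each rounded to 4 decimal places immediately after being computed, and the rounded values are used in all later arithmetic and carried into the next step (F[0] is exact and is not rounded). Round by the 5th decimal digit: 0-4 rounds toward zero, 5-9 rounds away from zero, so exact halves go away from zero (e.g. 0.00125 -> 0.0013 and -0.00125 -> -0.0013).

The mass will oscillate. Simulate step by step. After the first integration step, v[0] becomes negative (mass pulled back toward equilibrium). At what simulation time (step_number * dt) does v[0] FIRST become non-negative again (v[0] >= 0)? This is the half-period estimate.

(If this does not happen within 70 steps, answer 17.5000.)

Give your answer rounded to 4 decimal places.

Answer: 2.2500

Derivation:
Step 0: x=[5.5000] v=[0.0000]
Step 1: x=[5.1000] v=[-1.6000]
Step 2: x=[4.3533] v=[-2.9867]
Step 3: x=[3.3595] v=[-3.9751]
Step 4: x=[2.2511] v=[-4.4335]
Step 5: x=[1.1759] v=[-4.3008]
Step 6: x=[0.2773] v=[-3.5946]
Step 7: x=[-0.3250] v=[-2.4092]
Step 8: x=[-0.5506] v=[-0.9025]
Step 9: x=[-0.3695] v=[0.7245]
First v>=0 after going negative at step 9, time=2.2500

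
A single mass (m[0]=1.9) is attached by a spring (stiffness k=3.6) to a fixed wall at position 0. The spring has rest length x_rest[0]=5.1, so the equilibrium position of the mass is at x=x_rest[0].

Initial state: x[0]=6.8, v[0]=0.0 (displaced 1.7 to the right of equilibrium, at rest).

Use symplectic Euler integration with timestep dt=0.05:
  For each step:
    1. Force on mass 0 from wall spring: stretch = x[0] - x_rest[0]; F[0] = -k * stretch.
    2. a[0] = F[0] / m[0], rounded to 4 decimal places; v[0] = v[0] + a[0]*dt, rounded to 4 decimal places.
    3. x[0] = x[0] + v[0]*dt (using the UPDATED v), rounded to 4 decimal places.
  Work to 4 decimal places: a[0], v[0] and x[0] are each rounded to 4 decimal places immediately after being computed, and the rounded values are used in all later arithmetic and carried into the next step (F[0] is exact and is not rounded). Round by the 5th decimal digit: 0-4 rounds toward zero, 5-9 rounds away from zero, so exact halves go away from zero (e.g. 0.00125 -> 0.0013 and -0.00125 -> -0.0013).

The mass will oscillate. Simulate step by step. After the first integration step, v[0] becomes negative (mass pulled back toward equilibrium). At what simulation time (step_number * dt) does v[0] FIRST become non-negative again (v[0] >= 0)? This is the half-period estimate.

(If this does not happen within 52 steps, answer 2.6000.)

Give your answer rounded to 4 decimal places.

Answer: 2.3000

Derivation:
Step 0: x=[6.8000] v=[0.0000]
Step 1: x=[6.7919] v=[-0.1611]
Step 2: x=[6.7758] v=[-0.3214]
Step 3: x=[6.7518] v=[-0.4802]
Step 4: x=[6.7200] v=[-0.6367]
Step 5: x=[6.6805] v=[-0.7902]
Step 6: x=[6.6335] v=[-0.9399]
Step 7: x=[6.5792] v=[-1.0852]
Step 8: x=[6.5179] v=[-1.2253]
Step 9: x=[6.4499] v=[-1.3596]
Step 10: x=[6.3755] v=[-1.4875]
Step 11: x=[6.2951] v=[-1.6083]
Step 12: x=[6.2090] v=[-1.7215]
Step 13: x=[6.1177] v=[-1.8266]
Step 14: x=[6.0216] v=[-1.9230]
Step 15: x=[5.9211] v=[-2.0103]
Step 16: x=[5.8167] v=[-2.0881]
Step 17: x=[5.7089] v=[-2.1560]
Step 18: x=[5.5982] v=[-2.2137]
Step 19: x=[5.4852] v=[-2.2609]
Step 20: x=[5.3703] v=[-2.2974]
Step 21: x=[5.2542] v=[-2.3230]
Step 22: x=[5.1373] v=[-2.3376]
Step 23: x=[5.0202] v=[-2.3411]
Step 24: x=[4.9035] v=[-2.3335]
Step 25: x=[4.7878] v=[-2.3149]
Step 26: x=[4.6735] v=[-2.2853]
Step 27: x=[4.5613] v=[-2.2449]
Step 28: x=[4.4516] v=[-2.1939]
Step 29: x=[4.3450] v=[-2.1325]
Step 30: x=[4.2420] v=[-2.0610]
Step 31: x=[4.1430] v=[-1.9797]
Step 32: x=[4.0486] v=[-1.8890]
Step 33: x=[3.9591] v=[-1.7894]
Step 34: x=[3.8750] v=[-1.6813]
Step 35: x=[3.7967] v=[-1.5652]
Step 36: x=[3.7246] v=[-1.4417]
Step 37: x=[3.6590] v=[-1.3114]
Step 38: x=[3.6003] v=[-1.1749]
Step 39: x=[3.5487] v=[-1.0328]
Step 40: x=[3.5044] v=[-0.8858]
Step 41: x=[3.4677] v=[-0.7346]
Step 42: x=[3.4387] v=[-0.5800]
Step 43: x=[3.4176] v=[-0.4226]
Step 44: x=[3.4044] v=[-0.2632]
Step 45: x=[3.3993] v=[-0.1026]
Step 46: x=[3.4022] v=[0.0585]
First v>=0 after going negative at step 46, time=2.3000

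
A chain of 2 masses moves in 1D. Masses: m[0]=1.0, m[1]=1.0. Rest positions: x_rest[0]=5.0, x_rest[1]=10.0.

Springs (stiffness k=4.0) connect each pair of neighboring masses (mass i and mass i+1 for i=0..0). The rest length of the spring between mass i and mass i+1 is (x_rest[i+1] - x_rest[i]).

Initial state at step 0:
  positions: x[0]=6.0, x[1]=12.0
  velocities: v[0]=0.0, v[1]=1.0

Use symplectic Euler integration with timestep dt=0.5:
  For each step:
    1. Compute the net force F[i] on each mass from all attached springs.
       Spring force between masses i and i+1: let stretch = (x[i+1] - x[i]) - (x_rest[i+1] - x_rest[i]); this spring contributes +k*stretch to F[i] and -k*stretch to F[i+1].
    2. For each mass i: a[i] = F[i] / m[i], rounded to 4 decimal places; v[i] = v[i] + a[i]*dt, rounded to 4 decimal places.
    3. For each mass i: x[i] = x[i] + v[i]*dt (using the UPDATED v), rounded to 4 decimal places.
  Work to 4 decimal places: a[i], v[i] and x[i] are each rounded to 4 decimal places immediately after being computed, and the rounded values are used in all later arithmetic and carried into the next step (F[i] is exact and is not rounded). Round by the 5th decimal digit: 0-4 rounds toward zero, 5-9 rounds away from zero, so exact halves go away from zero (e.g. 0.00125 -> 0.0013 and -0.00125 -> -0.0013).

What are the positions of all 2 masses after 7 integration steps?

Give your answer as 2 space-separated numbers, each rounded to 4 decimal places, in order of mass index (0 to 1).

Answer: 8.0000 13.5000

Derivation:
Step 0: x=[6.0000 12.0000] v=[0.0000 1.0000]
Step 1: x=[7.0000 11.5000] v=[2.0000 -1.0000]
Step 2: x=[7.5000 11.5000] v=[1.0000 0.0000]
Step 3: x=[7.0000 12.5000] v=[-1.0000 2.0000]
Step 4: x=[7.0000 13.0000] v=[0.0000 1.0000]
Step 5: x=[8.0000 12.5000] v=[2.0000 -1.0000]
Step 6: x=[8.5000 12.5000] v=[1.0000 0.0000]
Step 7: x=[8.0000 13.5000] v=[-1.0000 2.0000]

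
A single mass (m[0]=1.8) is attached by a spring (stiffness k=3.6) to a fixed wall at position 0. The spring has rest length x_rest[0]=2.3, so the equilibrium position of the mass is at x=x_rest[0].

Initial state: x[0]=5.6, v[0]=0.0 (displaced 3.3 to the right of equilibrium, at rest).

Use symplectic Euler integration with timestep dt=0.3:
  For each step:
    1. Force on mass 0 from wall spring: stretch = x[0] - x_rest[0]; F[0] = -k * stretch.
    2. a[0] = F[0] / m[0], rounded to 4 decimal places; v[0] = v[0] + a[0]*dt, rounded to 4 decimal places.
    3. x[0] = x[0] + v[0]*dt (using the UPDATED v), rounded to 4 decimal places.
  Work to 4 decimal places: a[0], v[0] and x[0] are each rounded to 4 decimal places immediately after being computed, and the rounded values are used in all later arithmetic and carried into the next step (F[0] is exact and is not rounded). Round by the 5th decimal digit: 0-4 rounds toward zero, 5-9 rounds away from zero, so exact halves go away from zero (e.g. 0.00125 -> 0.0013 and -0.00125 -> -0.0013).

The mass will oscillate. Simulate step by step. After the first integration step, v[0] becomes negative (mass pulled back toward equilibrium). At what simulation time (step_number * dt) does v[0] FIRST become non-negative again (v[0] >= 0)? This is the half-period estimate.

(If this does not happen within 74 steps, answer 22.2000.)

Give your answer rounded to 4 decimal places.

Step 0: x=[5.6000] v=[0.0000]
Step 1: x=[5.0060] v=[-1.9800]
Step 2: x=[3.9249] v=[-3.6036]
Step 3: x=[2.5514] v=[-4.5785]
Step 4: x=[1.1326] v=[-4.7293]
Step 5: x=[-0.0761] v=[-4.0289]
Step 6: x=[-0.8571] v=[-2.6032]
Step 7: x=[-1.0698] v=[-0.7089]
Step 8: x=[-0.6759] v=[1.3130]
First v>=0 after going negative at step 8, time=2.4000

Answer: 2.4000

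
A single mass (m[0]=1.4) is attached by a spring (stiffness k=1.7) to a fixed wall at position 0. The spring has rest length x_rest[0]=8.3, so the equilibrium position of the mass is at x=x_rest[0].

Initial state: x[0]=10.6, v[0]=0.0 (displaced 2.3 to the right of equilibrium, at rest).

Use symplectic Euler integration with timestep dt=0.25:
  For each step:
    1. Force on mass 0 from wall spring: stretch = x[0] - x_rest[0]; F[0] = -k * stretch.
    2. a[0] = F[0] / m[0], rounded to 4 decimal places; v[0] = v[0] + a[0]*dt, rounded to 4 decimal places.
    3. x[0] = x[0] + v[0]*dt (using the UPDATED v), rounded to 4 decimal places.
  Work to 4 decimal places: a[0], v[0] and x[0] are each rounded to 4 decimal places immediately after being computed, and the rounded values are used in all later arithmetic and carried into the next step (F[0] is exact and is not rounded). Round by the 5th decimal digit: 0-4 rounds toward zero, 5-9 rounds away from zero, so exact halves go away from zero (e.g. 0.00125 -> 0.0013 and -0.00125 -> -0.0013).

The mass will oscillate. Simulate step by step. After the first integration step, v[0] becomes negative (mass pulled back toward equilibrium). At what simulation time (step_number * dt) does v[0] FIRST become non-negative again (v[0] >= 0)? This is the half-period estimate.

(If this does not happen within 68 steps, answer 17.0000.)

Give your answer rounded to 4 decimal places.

Answer: 3.0000

Derivation:
Step 0: x=[10.6000] v=[0.0000]
Step 1: x=[10.4255] v=[-0.6982]
Step 2: x=[10.0896] v=[-1.3435]
Step 3: x=[9.6179] v=[-1.8868]
Step 4: x=[9.0462] v=[-2.2869]
Step 5: x=[8.4179] v=[-2.5134]
Step 6: x=[7.7806] v=[-2.5492]
Step 7: x=[7.1827] v=[-2.3915]
Step 8: x=[6.6696] v=[-2.0523]
Step 9: x=[6.2803] v=[-1.5574]
Step 10: x=[6.0442] v=[-0.9443]
Step 11: x=[5.9793] v=[-0.2595]
Step 12: x=[6.0906] v=[0.4450]
First v>=0 after going negative at step 12, time=3.0000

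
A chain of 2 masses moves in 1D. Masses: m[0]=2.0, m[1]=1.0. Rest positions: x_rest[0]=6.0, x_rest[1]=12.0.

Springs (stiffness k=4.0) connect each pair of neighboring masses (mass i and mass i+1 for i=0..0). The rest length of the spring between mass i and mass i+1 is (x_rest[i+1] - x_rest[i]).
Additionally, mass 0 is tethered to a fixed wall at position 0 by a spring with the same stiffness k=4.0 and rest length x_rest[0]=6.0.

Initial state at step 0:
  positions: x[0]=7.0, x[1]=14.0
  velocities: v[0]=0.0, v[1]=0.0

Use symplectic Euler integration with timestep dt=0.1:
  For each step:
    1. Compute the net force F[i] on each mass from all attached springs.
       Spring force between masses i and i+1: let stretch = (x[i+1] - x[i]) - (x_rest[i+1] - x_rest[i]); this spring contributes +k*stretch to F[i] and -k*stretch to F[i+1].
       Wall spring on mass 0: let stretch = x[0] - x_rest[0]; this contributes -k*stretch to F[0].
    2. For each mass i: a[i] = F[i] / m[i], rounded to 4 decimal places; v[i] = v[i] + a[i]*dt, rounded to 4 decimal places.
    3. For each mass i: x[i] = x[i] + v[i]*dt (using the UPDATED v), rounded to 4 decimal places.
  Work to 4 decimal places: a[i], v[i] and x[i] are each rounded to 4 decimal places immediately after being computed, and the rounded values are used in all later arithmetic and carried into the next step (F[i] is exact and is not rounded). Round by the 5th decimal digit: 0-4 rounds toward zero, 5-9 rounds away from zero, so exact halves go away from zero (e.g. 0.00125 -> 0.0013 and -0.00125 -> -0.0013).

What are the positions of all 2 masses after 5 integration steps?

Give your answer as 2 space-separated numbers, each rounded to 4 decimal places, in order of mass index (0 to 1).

Answer: 6.9738 13.4533

Derivation:
Step 0: x=[7.0000 14.0000] v=[0.0000 0.0000]
Step 1: x=[7.0000 13.9600] v=[0.0000 -0.4000]
Step 2: x=[6.9992 13.8816] v=[-0.0080 -0.7840]
Step 3: x=[6.9961 13.7679] v=[-0.0314 -1.1370]
Step 4: x=[6.9885 13.6233] v=[-0.0763 -1.4457]
Step 5: x=[6.9738 13.4533] v=[-0.1470 -1.6996]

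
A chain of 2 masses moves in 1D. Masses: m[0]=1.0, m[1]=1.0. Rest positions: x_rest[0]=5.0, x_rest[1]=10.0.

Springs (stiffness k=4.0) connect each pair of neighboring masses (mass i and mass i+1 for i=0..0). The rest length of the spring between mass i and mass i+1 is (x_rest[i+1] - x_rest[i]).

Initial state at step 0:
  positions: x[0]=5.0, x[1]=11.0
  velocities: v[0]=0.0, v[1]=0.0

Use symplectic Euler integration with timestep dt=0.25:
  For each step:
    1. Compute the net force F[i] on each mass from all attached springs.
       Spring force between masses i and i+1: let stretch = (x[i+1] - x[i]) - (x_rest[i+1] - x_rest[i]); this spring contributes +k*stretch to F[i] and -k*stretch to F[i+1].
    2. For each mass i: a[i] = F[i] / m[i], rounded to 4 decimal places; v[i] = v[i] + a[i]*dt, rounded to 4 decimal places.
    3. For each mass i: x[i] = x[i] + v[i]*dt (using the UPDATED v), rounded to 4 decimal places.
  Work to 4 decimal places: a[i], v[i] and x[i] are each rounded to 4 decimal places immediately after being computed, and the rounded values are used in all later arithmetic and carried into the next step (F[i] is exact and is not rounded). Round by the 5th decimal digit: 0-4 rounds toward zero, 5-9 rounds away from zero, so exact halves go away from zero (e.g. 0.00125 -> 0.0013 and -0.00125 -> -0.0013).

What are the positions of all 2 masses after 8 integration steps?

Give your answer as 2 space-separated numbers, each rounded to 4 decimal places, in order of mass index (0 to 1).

Answer: 4.9709 11.0294

Derivation:
Step 0: x=[5.0000 11.0000] v=[0.0000 0.0000]
Step 1: x=[5.2500 10.7500] v=[1.0000 -1.0000]
Step 2: x=[5.6250 10.3750] v=[1.5000 -1.5000]
Step 3: x=[5.9375 10.0625] v=[1.2500 -1.2500]
Step 4: x=[6.0313 9.9688] v=[0.3750 -0.3750]
Step 5: x=[5.8594 10.1407] v=[-0.6875 0.6875]
Step 6: x=[5.5079 10.4923] v=[-1.4062 1.4062]
Step 7: x=[5.1525 10.8478] v=[-1.4218 1.4218]
Step 8: x=[4.9709 11.0294] v=[-0.7265 0.7265]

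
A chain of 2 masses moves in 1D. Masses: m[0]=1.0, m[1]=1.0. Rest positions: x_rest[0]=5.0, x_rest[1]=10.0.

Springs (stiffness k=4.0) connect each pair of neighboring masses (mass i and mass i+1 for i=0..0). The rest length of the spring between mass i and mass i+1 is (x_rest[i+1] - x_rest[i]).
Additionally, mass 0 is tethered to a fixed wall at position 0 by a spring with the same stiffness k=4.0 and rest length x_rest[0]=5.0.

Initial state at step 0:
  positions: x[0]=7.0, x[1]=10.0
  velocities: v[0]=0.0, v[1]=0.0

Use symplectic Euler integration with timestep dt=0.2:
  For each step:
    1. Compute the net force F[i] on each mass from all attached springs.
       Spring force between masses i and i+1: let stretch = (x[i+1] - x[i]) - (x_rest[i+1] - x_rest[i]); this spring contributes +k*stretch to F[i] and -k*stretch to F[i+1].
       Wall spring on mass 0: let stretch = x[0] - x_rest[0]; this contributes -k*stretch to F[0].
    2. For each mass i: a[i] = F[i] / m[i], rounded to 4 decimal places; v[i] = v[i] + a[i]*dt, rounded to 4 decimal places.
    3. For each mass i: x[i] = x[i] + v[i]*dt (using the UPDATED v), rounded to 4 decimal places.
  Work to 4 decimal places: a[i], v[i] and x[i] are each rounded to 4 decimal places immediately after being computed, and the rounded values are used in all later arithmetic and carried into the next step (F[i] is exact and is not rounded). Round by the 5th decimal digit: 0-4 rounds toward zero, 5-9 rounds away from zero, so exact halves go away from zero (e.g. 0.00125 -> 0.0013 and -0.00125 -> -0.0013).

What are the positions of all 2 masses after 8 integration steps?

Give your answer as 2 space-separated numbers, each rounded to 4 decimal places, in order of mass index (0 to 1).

Step 0: x=[7.0000 10.0000] v=[0.0000 0.0000]
Step 1: x=[6.3600 10.3200] v=[-3.2000 1.6000]
Step 2: x=[5.3360 10.8064] v=[-5.1200 2.4320]
Step 3: x=[4.3335 11.2175] v=[-5.0125 2.0557]
Step 4: x=[3.7391 11.3272] v=[-2.9721 0.5485]
Step 5: x=[3.7605 11.0228] v=[0.1071 -1.5220]
Step 6: x=[4.3422 10.3564] v=[2.9085 -3.3318]
Step 7: x=[5.1914 9.5278] v=[4.2461 -4.1432]
Step 8: x=[5.9038 8.8053] v=[3.5621 -3.6123]

Answer: 5.9038 8.8053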